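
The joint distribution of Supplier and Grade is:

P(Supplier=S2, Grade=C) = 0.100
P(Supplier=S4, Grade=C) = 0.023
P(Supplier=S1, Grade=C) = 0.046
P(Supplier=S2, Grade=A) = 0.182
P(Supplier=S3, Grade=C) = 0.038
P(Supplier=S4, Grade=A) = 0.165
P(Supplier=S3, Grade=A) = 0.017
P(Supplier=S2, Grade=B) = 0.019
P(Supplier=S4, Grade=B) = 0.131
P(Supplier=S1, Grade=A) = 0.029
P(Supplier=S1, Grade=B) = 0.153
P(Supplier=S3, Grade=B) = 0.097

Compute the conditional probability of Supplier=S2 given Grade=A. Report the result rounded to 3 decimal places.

0.463

P(Grade=A) = 0.029 + 0.182 + 0.017 + 0.165 = 0.393.
P(Supplier=S2 | Grade=A) = 0.182/0.393 = 0.463.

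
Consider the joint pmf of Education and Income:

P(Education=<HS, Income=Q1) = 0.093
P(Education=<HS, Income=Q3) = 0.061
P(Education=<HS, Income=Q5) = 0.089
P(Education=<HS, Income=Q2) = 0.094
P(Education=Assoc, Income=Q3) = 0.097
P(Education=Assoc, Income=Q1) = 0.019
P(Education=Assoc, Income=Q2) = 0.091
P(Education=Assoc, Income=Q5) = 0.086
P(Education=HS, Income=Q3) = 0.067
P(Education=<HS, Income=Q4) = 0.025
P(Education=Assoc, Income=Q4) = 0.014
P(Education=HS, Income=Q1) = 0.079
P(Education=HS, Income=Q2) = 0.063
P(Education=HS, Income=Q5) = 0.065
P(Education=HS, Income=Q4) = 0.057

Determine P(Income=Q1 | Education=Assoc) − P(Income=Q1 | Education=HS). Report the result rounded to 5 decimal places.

P(Education=Assoc) = 0.019 + 0.091 + 0.097 + 0.014 + 0.086 = 0.307; P(Income=Q1 | Education=Assoc) = 0.019/0.307 = 0.061889.
P(Education=HS) = 0.079 + 0.063 + 0.067 + 0.057 + 0.065 = 0.331; P(Income=Q1 | Education=HS) = 0.079/0.331 = 0.238671.
Difference = -0.17678.

-0.17678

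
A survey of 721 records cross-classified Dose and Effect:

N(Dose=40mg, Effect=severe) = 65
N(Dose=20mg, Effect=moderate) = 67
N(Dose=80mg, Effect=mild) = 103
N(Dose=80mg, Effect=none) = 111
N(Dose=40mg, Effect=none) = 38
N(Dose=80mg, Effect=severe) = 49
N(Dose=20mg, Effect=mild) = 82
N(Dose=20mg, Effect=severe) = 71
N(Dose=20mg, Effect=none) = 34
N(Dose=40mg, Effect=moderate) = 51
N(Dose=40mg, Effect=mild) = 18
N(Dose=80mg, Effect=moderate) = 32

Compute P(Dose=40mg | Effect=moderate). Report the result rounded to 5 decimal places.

0.34000

Total with Effect=moderate: 67 + 51 + 32 = 150.
P(Dose=40mg | Effect=moderate) = 51/150 = 0.34000.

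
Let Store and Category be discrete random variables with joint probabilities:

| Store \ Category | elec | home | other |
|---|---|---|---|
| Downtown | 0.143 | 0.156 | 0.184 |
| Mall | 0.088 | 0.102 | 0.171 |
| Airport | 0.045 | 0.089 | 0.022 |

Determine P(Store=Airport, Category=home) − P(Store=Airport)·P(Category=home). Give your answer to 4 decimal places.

0.0349

P(Store=Airport) = 0.045 + 0.089 + 0.022 = 0.156.
P(Category=home) = 0.156 + 0.102 + 0.089 = 0.347.
P(Store=Airport, Category=home) − P(Store=Airport)P(Category=home) = 0.089 − 0.156×0.347 = 0.0349.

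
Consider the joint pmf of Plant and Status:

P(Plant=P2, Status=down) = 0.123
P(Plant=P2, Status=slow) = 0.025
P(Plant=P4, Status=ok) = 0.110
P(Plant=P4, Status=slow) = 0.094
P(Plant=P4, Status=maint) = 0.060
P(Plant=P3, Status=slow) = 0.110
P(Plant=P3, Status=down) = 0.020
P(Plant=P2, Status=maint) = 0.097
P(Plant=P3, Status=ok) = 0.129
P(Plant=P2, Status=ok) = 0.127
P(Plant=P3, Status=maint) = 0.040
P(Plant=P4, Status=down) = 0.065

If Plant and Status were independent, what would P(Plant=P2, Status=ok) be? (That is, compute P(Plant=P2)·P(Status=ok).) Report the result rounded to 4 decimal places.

P(Plant=P2) = 0.127 + 0.025 + 0.123 + 0.097 = 0.372.
P(Status=ok) = 0.127 + 0.129 + 0.110 = 0.366.
Product: 0.372 × 0.366 = 0.1362.

0.1362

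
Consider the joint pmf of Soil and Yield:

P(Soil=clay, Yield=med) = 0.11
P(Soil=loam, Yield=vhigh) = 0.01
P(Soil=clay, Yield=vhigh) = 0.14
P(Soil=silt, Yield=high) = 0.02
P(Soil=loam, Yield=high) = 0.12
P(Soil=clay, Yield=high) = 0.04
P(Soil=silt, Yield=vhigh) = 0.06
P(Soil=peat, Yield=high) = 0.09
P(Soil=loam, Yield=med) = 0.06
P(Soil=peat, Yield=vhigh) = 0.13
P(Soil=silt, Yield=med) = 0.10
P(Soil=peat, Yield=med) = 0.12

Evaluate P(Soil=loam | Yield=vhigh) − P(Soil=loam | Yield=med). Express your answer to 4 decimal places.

-0.1244

P(Yield=vhigh) = 0.01 + 0.14 + 0.06 + 0.13 = 0.34; P(Soil=loam | Yield=vhigh) = 0.01/0.34 = 0.02941.
P(Yield=med) = 0.06 + 0.11 + 0.10 + 0.12 = 0.39; P(Soil=loam | Yield=med) = 0.06/0.39 = 0.15385.
Difference = -0.1244.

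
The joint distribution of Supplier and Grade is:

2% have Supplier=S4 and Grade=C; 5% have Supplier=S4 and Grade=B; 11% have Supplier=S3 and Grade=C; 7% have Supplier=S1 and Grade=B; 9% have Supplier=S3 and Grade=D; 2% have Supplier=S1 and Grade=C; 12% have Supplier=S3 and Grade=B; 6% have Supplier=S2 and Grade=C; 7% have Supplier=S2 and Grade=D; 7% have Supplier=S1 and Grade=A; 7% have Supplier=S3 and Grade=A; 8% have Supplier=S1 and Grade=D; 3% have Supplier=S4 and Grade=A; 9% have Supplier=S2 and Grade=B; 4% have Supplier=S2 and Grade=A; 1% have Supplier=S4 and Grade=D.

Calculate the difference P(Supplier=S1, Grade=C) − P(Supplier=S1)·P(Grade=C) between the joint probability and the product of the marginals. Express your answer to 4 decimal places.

P(Supplier=S1) = 0.07 + 0.07 + 0.02 + 0.08 = 0.24.
P(Grade=C) = 0.02 + 0.06 + 0.11 + 0.02 = 0.21.
P(Supplier=S1, Grade=C) − P(Supplier=S1)P(Grade=C) = 0.02 − 0.24×0.21 = -0.0304.

-0.0304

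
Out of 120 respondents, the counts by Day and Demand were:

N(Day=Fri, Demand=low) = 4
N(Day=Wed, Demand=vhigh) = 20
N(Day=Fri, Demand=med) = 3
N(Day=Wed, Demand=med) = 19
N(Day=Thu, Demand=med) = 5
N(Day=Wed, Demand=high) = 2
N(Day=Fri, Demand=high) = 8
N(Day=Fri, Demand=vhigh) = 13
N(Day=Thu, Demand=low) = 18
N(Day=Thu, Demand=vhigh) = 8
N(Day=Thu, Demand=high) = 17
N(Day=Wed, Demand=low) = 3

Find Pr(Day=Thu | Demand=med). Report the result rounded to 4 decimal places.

Total with Demand=med: 19 + 5 + 3 = 27.
P(Day=Thu | Demand=med) = 5/27 = 0.1852.

0.1852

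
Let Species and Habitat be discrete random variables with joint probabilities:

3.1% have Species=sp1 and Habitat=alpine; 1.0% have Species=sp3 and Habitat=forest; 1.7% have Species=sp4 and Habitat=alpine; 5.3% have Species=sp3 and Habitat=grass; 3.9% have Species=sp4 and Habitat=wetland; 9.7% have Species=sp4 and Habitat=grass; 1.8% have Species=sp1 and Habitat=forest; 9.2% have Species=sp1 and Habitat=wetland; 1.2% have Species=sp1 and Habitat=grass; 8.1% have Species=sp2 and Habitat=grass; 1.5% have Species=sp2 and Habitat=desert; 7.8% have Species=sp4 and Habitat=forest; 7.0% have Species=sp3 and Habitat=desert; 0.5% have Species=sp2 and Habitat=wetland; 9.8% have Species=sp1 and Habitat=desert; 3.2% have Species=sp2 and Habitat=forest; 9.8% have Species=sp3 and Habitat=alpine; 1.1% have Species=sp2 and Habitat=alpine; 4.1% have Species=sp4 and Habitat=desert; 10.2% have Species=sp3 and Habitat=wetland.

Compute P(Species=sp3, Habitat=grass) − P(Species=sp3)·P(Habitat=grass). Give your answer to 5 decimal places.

-0.02792

P(Species=sp3) = 0.010 + 0.053 + 0.102 + 0.070 + 0.098 = 0.333.
P(Habitat=grass) = 0.012 + 0.081 + 0.053 + 0.097 = 0.243.
P(Species=sp3, Habitat=grass) − P(Species=sp3)P(Habitat=grass) = 0.053 − 0.333×0.243 = -0.02792.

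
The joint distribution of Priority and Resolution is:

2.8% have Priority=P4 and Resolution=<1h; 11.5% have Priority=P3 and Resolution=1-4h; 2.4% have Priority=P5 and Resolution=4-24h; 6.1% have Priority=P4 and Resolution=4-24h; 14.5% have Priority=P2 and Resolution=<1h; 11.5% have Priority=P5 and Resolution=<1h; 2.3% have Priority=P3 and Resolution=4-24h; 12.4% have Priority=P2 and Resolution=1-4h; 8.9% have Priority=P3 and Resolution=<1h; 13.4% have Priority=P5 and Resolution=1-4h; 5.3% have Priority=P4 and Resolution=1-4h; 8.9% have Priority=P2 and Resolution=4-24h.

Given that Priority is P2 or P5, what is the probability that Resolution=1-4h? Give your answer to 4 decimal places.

0.4089

P(Priority=P2) = 0.145 + 0.124 + 0.089 = 0.358.
P(Priority=P5) = 0.115 + 0.134 + 0.024 = 0.273.
P(Priority ∈ {P2, P5}) = 0.358 + 0.273 = 0.631; P(Resolution=1-4h, Priority ∈ {P2, P5}) = 0.124 + 0.134 = 0.258.
P(Resolution=1-4h | Priority ∈ {P2, P5}) = 0.258/0.631 = 0.4089.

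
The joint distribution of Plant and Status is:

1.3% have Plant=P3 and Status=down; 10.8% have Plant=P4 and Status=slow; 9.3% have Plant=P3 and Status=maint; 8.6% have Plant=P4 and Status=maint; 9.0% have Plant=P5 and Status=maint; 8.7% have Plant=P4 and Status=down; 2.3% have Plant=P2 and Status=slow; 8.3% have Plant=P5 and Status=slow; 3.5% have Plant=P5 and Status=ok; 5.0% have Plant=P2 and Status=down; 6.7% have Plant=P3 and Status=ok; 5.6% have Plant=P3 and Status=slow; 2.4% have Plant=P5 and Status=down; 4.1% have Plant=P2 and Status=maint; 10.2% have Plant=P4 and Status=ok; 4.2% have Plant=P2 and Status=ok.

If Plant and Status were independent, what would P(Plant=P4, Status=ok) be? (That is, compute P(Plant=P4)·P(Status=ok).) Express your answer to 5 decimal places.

P(Plant=P4) = 0.102 + 0.108 + 0.087 + 0.086 = 0.383.
P(Status=ok) = 0.042 + 0.067 + 0.102 + 0.035 = 0.246.
Product: 0.383 × 0.246 = 0.09422.

0.09422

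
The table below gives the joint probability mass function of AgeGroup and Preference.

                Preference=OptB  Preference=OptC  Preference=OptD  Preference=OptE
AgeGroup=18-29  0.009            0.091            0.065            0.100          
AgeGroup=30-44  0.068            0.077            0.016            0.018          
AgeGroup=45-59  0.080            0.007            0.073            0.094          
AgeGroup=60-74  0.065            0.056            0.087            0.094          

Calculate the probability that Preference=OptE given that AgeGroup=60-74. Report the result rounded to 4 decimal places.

0.3113

P(AgeGroup=60-74) = 0.065 + 0.056 + 0.087 + 0.094 = 0.302.
P(Preference=OptE | AgeGroup=60-74) = 0.094/0.302 = 0.3113.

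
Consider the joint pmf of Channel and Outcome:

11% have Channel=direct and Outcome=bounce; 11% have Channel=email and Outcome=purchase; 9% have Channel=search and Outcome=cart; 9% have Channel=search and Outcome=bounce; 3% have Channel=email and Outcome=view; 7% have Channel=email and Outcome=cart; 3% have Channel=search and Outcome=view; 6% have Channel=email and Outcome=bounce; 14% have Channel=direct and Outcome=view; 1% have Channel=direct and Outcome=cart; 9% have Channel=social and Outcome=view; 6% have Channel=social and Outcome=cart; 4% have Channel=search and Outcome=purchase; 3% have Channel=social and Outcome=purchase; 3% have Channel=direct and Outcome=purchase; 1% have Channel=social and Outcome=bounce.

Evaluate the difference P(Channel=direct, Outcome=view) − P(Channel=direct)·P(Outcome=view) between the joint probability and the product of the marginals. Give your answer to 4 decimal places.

P(Channel=direct) = 0.11 + 0.14 + 0.01 + 0.03 = 0.29.
P(Outcome=view) = 0.03 + 0.03 + 0.09 + 0.14 = 0.29.
P(Channel=direct, Outcome=view) − P(Channel=direct)P(Outcome=view) = 0.14 − 0.29×0.29 = 0.0559.

0.0559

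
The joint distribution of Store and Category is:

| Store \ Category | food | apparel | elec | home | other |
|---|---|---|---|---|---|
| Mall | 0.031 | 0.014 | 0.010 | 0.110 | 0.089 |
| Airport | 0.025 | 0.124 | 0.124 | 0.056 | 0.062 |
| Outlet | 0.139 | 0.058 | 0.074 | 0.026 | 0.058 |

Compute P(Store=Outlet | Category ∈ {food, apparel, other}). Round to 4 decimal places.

P(Category=food) = 0.031 + 0.025 + 0.139 = 0.195.
P(Category=apparel) = 0.014 + 0.124 + 0.058 = 0.196.
P(Category=other) = 0.089 + 0.062 + 0.058 = 0.209.
P(Category ∈ {food, apparel, other}) = 0.195 + 0.196 + 0.209 = 0.600; P(Store=Outlet, Category ∈ {food, apparel, other}) = 0.139 + 0.058 + 0.058 = 0.255.
P(Store=Outlet | Category ∈ {food, apparel, other}) = 0.255/0.600 = 0.4250.

0.4250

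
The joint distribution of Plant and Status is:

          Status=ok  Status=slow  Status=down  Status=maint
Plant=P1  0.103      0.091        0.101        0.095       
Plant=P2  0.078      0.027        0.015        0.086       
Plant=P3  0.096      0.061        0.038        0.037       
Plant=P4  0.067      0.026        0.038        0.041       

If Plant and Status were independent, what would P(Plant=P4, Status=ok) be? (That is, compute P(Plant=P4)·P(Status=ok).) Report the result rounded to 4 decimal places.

0.0592

P(Plant=P4) = 0.067 + 0.026 + 0.038 + 0.041 = 0.172.
P(Status=ok) = 0.103 + 0.078 + 0.096 + 0.067 = 0.344.
Product: 0.172 × 0.344 = 0.0592.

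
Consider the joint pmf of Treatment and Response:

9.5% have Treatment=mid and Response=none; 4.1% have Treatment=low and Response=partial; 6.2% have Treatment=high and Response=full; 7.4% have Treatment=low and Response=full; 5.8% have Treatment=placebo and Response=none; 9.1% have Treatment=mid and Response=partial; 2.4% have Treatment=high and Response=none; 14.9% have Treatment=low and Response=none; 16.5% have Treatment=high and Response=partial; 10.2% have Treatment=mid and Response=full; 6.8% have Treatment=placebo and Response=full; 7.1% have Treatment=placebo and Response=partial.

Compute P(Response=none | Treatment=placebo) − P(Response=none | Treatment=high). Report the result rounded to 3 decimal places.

0.199

P(Treatment=placebo) = 0.058 + 0.071 + 0.068 = 0.197; P(Response=none | Treatment=placebo) = 0.058/0.197 = 0.2944.
P(Treatment=high) = 0.024 + 0.165 + 0.062 = 0.251; P(Response=none | Treatment=high) = 0.024/0.251 = 0.0956.
Difference = 0.199.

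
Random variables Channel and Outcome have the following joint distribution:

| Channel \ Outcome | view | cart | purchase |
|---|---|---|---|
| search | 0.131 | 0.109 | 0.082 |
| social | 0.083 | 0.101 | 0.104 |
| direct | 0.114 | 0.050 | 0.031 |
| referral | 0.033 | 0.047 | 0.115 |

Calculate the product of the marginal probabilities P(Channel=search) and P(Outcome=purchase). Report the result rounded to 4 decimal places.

0.1069

P(Channel=search) = 0.131 + 0.109 + 0.082 = 0.322.
P(Outcome=purchase) = 0.082 + 0.104 + 0.031 + 0.115 = 0.332.
Product: 0.322 × 0.332 = 0.1069.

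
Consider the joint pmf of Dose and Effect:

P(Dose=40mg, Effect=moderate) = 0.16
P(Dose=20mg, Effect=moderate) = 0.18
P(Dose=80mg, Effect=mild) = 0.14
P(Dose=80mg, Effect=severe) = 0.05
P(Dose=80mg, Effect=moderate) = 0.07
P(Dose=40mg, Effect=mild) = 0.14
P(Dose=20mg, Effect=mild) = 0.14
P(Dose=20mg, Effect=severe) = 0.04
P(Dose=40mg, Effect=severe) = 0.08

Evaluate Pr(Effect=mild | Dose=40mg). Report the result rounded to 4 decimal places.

P(Dose=40mg) = 0.14 + 0.16 + 0.08 = 0.38.
P(Effect=mild | Dose=40mg) = 0.14/0.38 = 0.3684.

0.3684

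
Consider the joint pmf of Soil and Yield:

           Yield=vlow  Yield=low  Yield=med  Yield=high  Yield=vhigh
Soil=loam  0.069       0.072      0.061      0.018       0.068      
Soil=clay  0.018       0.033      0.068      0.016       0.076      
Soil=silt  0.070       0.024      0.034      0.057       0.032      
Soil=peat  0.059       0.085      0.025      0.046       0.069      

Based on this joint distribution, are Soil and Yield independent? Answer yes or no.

no

P(Soil=peat) = 0.284 and P(Yield=med) = 0.188, so their product is 0.05339, but P(Soil=peat, Yield=med) = 0.025. Since these differ, Soil and Yield are not independent.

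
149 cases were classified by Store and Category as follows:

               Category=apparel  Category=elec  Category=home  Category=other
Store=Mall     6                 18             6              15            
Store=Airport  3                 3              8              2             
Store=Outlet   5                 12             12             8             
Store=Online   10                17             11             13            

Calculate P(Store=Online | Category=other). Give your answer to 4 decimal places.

0.3421

Total with Category=other: 15 + 2 + 8 + 13 = 38.
P(Store=Online | Category=other) = 13/38 = 0.3421.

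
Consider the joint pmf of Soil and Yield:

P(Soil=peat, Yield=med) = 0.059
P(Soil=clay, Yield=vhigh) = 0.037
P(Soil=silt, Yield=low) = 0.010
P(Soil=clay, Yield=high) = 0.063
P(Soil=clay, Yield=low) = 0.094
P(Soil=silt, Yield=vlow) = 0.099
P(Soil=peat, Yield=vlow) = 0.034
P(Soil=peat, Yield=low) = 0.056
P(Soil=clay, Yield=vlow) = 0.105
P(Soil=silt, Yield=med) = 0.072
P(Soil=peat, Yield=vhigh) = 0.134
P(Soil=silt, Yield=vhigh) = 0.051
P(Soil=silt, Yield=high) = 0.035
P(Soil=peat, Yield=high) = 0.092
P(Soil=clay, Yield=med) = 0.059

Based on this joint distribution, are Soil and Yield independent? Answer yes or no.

P(Soil=peat) = 0.375 and P(Yield=vlow) = 0.238, so their product is 0.08925, but P(Soil=peat, Yield=vlow) = 0.034. Since these differ, Soil and Yield are not independent.

no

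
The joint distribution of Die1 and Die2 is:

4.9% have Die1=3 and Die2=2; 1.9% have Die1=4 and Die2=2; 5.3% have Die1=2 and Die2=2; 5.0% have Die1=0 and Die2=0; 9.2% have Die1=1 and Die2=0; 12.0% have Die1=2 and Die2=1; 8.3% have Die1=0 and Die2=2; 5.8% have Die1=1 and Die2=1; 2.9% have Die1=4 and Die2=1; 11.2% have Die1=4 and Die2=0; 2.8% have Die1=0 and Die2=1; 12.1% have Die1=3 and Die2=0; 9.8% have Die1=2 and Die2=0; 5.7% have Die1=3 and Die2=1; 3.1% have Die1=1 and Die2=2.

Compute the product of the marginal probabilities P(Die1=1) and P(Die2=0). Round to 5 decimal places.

P(Die1=1) = 0.092 + 0.058 + 0.031 = 0.181.
P(Die2=0) = 0.050 + 0.092 + 0.098 + 0.121 + 0.112 = 0.473.
Product: 0.181 × 0.473 = 0.08561.

0.08561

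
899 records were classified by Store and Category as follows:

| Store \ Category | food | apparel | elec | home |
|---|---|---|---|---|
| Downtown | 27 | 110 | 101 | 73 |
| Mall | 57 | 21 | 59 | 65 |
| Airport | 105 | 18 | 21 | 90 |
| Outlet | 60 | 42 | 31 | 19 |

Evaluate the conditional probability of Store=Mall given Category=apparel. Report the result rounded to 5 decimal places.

Total with Category=apparel: 110 + 21 + 18 + 42 = 191.
P(Store=Mall | Category=apparel) = 21/191 = 0.10995.

0.10995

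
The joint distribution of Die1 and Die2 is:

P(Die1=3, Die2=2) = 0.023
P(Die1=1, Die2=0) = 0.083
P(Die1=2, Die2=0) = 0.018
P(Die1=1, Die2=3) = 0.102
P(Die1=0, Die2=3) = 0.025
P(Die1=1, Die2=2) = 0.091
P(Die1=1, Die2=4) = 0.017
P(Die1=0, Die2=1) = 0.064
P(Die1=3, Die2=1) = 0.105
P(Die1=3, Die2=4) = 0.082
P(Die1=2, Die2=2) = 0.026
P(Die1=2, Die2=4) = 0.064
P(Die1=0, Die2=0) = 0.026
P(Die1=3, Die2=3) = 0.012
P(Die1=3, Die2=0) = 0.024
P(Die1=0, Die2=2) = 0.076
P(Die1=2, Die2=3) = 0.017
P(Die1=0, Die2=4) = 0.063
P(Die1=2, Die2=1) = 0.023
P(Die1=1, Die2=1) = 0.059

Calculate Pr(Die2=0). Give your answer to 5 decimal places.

P(Die2=0) = 0.026 + 0.083 + 0.018 + 0.024 = 0.151.

0.15100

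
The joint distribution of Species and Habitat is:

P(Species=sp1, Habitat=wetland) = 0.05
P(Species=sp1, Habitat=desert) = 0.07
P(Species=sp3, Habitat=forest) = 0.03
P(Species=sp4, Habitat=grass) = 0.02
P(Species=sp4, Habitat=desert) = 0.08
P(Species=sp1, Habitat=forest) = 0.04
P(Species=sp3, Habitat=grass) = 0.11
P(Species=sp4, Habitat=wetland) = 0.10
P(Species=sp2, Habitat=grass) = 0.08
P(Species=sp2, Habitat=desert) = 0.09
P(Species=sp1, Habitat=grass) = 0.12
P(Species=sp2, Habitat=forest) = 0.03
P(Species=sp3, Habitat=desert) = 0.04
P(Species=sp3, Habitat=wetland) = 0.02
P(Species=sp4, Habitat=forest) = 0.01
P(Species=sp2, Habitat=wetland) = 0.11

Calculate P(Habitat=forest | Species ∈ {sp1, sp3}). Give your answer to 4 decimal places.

P(Species=sp1) = 0.04 + 0.12 + 0.05 + 0.07 = 0.28.
P(Species=sp3) = 0.03 + 0.11 + 0.02 + 0.04 = 0.20.
P(Species ∈ {sp1, sp3}) = 0.28 + 0.20 = 0.48; P(Habitat=forest, Species ∈ {sp1, sp3}) = 0.04 + 0.03 = 0.07.
P(Habitat=forest | Species ∈ {sp1, sp3}) = 0.07/0.48 = 0.1458.

0.1458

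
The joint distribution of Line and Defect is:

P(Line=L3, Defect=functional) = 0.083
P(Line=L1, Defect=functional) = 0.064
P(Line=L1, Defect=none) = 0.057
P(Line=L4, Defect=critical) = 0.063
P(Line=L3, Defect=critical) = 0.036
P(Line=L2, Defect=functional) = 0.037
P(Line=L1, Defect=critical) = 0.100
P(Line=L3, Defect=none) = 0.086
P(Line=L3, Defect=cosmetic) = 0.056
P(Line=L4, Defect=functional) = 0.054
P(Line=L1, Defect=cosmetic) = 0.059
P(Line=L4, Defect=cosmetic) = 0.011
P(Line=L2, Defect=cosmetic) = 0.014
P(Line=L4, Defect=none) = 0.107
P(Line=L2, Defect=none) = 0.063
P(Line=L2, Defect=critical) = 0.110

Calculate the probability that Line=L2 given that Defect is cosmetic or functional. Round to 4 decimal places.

P(Defect=cosmetic) = 0.059 + 0.014 + 0.056 + 0.011 = 0.140.
P(Defect=functional) = 0.064 + 0.037 + 0.083 + 0.054 = 0.238.
P(Defect ∈ {cosmetic, functional}) = 0.140 + 0.238 = 0.378; P(Line=L2, Defect ∈ {cosmetic, functional}) = 0.014 + 0.037 = 0.051.
P(Line=L2 | Defect ∈ {cosmetic, functional}) = 0.051/0.378 = 0.1349.

0.1349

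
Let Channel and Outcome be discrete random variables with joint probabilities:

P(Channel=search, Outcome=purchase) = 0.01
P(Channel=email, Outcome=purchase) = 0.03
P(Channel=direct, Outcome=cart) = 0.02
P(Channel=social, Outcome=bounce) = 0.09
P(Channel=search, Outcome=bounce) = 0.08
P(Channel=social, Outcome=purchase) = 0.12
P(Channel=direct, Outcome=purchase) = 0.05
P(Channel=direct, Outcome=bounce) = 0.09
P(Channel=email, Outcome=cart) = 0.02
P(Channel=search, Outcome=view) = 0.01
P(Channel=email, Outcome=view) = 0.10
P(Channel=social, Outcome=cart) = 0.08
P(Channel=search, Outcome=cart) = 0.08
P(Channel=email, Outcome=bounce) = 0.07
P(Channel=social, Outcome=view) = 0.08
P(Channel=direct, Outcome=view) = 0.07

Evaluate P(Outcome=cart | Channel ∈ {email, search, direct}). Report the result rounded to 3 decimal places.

P(Channel=email) = 0.07 + 0.10 + 0.02 + 0.03 = 0.22.
P(Channel=search) = 0.08 + 0.01 + 0.08 + 0.01 = 0.18.
P(Channel=direct) = 0.09 + 0.07 + 0.02 + 0.05 = 0.23.
P(Channel ∈ {email, search, direct}) = 0.22 + 0.18 + 0.23 = 0.63; P(Outcome=cart, Channel ∈ {email, search, direct}) = 0.02 + 0.08 + 0.02 = 0.12.
P(Outcome=cart | Channel ∈ {email, search, direct}) = 0.12/0.63 = 0.190.

0.190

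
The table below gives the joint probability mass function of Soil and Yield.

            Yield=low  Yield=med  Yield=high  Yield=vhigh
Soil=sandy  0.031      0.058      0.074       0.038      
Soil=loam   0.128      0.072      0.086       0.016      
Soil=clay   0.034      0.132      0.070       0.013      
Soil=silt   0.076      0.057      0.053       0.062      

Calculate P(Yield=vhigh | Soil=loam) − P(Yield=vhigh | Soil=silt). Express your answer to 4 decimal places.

P(Soil=loam) = 0.128 + 0.072 + 0.086 + 0.016 = 0.302; P(Yield=vhigh | Soil=loam) = 0.016/0.302 = 0.05298.
P(Soil=silt) = 0.076 + 0.057 + 0.053 + 0.062 = 0.248; P(Yield=vhigh | Soil=silt) = 0.062/0.248 = 0.25000.
Difference = -0.1970.

-0.1970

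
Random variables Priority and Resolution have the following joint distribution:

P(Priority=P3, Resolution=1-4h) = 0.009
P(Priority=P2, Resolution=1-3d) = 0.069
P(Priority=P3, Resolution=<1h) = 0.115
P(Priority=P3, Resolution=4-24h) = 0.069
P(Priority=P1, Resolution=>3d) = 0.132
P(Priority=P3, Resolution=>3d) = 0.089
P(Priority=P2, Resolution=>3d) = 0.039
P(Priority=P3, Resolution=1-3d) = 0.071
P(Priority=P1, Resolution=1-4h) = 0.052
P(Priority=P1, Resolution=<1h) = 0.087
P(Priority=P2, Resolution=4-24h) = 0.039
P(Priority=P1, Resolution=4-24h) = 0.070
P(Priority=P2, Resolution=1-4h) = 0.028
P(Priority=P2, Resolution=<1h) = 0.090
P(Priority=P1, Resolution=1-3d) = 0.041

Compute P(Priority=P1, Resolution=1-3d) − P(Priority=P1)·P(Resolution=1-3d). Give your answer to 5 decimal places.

-0.02814

P(Priority=P1) = 0.087 + 0.052 + 0.070 + 0.041 + 0.132 = 0.382.
P(Resolution=1-3d) = 0.041 + 0.069 + 0.071 = 0.181.
P(Priority=P1, Resolution=1-3d) − P(Priority=P1)P(Resolution=1-3d) = 0.041 − 0.382×0.181 = -0.02814.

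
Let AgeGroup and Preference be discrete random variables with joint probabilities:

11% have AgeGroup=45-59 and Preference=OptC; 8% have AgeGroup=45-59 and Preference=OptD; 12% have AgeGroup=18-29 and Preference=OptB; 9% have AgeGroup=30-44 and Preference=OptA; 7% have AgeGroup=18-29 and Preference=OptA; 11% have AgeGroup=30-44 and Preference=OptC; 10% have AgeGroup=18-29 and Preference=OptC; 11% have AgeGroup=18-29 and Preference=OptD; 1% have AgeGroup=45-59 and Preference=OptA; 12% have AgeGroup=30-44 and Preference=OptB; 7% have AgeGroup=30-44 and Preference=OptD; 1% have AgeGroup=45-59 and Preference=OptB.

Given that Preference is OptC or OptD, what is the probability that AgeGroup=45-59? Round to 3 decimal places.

0.328

P(Preference=OptC) = 0.10 + 0.11 + 0.11 = 0.32.
P(Preference=OptD) = 0.11 + 0.07 + 0.08 = 0.26.
P(Preference ∈ {OptC, OptD}) = 0.32 + 0.26 = 0.58; P(AgeGroup=45-59, Preference ∈ {OptC, OptD}) = 0.11 + 0.08 = 0.19.
P(AgeGroup=45-59 | Preference ∈ {OptC, OptD}) = 0.19/0.58 = 0.328.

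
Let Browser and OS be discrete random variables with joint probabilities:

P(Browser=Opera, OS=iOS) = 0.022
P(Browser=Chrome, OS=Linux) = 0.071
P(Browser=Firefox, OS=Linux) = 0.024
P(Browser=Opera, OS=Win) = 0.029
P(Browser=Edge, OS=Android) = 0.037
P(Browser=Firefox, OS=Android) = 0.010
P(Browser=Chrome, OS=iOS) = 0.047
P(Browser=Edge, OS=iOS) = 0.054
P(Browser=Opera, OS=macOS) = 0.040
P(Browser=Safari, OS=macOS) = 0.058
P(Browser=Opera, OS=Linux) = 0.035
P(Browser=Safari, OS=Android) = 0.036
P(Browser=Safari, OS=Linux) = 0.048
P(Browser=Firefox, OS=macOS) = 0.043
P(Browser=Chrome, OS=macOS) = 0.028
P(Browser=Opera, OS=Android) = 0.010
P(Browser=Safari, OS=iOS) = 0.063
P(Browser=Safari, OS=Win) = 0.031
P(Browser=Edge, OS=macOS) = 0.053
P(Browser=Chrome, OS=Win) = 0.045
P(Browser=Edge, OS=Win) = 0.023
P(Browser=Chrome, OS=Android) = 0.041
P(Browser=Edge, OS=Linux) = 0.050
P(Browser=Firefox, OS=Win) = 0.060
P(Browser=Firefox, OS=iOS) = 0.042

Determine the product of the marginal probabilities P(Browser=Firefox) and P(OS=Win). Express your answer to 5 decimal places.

P(Browser=Firefox) = 0.060 + 0.043 + 0.024 + 0.042 + 0.010 = 0.179.
P(OS=Win) = 0.045 + 0.060 + 0.031 + 0.023 + 0.029 = 0.188.
Product: 0.179 × 0.188 = 0.03365.

0.03365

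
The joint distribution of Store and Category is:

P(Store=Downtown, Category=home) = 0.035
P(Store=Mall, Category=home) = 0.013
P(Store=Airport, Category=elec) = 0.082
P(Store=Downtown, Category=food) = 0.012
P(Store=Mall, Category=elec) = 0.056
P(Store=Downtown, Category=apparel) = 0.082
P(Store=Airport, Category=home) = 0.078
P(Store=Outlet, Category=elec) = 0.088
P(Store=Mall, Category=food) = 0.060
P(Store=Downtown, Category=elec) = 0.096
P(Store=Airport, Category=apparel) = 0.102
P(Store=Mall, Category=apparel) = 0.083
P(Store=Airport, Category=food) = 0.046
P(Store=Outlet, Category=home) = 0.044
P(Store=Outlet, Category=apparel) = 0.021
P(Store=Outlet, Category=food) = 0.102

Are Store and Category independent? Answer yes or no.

no

P(Store=Outlet) = 0.255 and P(Category=apparel) = 0.288, so their product is 0.07344, but P(Store=Outlet, Category=apparel) = 0.021. Since these differ, Store and Category are not independent.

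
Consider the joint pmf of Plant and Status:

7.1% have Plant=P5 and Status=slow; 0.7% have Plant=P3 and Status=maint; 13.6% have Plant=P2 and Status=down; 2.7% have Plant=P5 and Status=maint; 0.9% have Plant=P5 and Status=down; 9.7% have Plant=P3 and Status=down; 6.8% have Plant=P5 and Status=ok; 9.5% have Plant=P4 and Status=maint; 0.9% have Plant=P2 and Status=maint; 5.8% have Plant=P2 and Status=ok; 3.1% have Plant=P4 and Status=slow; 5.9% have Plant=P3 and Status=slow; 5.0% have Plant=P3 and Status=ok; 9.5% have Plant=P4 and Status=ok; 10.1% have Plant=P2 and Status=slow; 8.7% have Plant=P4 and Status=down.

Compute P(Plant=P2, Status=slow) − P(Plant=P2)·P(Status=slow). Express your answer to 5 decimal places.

0.02135

P(Plant=P2) = 0.058 + 0.101 + 0.136 + 0.009 = 0.304.
P(Status=slow) = 0.101 + 0.059 + 0.031 + 0.071 = 0.262.
P(Plant=P2, Status=slow) − P(Plant=P2)P(Status=slow) = 0.101 − 0.304×0.262 = 0.02135.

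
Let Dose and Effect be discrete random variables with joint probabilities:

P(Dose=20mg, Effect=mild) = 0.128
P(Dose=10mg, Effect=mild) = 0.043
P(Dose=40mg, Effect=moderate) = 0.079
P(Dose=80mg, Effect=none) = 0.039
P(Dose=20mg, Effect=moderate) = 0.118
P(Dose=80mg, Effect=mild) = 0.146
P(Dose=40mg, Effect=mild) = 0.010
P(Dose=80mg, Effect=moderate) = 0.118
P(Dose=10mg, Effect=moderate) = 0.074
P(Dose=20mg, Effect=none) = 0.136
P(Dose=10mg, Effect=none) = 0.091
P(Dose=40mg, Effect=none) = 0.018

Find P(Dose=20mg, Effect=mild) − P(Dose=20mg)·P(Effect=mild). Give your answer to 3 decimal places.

P(Dose=20mg) = 0.136 + 0.128 + 0.118 = 0.382.
P(Effect=mild) = 0.043 + 0.128 + 0.010 + 0.146 = 0.327.
P(Dose=20mg, Effect=mild) − P(Dose=20mg)P(Effect=mild) = 0.128 − 0.382×0.327 = 0.003.

0.003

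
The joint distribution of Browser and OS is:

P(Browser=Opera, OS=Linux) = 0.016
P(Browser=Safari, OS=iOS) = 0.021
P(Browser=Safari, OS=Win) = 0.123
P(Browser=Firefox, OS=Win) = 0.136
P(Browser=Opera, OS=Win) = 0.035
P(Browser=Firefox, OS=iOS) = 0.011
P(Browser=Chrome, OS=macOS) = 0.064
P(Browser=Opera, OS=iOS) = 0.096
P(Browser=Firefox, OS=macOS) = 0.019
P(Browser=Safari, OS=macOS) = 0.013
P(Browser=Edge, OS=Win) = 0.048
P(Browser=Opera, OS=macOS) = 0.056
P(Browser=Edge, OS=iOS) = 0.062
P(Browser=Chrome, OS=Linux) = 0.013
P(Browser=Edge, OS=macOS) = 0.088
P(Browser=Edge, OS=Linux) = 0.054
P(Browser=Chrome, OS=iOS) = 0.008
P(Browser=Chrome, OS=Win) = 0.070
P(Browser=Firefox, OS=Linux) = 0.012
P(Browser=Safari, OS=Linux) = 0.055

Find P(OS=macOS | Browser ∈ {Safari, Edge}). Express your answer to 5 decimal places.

P(Browser=Safari) = 0.123 + 0.013 + 0.055 + 0.021 = 0.212.
P(Browser=Edge) = 0.048 + 0.088 + 0.054 + 0.062 = 0.252.
P(Browser ∈ {Safari, Edge}) = 0.212 + 0.252 = 0.464; P(OS=macOS, Browser ∈ {Safari, Edge}) = 0.013 + 0.088 = 0.101.
P(OS=macOS | Browser ∈ {Safari, Edge}) = 0.101/0.464 = 0.21767.

0.21767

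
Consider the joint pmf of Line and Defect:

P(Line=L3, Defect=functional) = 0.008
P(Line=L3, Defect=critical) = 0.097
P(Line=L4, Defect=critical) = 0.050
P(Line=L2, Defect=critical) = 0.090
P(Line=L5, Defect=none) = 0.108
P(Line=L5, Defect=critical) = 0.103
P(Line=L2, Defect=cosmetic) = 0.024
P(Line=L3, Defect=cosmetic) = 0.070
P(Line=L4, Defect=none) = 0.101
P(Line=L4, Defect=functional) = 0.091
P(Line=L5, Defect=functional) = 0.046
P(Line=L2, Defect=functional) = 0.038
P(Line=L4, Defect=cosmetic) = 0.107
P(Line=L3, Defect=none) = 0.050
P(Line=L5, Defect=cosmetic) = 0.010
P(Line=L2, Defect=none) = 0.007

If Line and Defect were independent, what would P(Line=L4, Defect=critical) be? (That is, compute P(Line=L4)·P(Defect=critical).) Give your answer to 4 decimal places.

P(Line=L4) = 0.101 + 0.107 + 0.091 + 0.050 = 0.349.
P(Defect=critical) = 0.090 + 0.097 + 0.050 + 0.103 = 0.340.
Product: 0.349 × 0.340 = 0.1187.

0.1187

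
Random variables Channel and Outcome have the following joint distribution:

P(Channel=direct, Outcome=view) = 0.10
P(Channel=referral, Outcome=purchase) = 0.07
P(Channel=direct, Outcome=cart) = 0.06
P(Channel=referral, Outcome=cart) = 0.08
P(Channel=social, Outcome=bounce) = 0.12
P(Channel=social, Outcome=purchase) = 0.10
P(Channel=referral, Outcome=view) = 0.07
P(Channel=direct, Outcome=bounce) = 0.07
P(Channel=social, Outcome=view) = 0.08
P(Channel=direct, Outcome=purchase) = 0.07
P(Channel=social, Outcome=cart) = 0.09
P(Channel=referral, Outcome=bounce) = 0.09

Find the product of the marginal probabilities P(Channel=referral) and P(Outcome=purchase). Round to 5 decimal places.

0.07440

P(Channel=referral) = 0.09 + 0.07 + 0.08 + 0.07 = 0.31.
P(Outcome=purchase) = 0.10 + 0.07 + 0.07 = 0.24.
Product: 0.31 × 0.24 = 0.07440.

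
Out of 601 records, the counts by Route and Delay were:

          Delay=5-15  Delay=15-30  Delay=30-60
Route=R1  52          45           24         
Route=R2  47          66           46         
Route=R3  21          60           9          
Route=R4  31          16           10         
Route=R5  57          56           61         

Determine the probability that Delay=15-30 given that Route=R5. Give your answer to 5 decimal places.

Total with Route=R5: 57 + 56 + 61 = 174.
P(Delay=15-30 | Route=R5) = 56/174 = 0.32184.

0.32184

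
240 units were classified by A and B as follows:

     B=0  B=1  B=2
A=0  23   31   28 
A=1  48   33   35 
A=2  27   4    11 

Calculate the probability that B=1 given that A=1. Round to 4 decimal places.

Total with A=1: 48 + 33 + 35 = 116.
P(B=1 | A=1) = 33/116 = 0.2845.

0.2845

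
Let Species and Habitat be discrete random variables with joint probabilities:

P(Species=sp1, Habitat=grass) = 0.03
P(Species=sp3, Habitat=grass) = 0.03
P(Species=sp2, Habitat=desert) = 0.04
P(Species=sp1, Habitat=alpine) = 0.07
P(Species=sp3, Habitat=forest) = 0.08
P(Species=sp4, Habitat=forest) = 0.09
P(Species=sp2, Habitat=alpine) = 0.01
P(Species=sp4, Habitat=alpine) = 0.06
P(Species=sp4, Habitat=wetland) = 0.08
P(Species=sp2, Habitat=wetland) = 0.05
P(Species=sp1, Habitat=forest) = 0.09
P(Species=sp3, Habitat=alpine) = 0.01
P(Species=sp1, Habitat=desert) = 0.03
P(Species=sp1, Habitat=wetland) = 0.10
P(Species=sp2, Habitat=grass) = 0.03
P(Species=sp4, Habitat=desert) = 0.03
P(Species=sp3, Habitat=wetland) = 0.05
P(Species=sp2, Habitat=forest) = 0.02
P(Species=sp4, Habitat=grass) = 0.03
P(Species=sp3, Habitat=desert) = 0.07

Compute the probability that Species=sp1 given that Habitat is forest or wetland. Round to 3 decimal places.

P(Habitat=forest) = 0.09 + 0.02 + 0.08 + 0.09 = 0.28.
P(Habitat=wetland) = 0.10 + 0.05 + 0.05 + 0.08 = 0.28.
P(Habitat ∈ {forest, wetland}) = 0.28 + 0.28 = 0.56; P(Species=sp1, Habitat ∈ {forest, wetland}) = 0.09 + 0.10 = 0.19.
P(Species=sp1 | Habitat ∈ {forest, wetland}) = 0.19/0.56 = 0.339.

0.339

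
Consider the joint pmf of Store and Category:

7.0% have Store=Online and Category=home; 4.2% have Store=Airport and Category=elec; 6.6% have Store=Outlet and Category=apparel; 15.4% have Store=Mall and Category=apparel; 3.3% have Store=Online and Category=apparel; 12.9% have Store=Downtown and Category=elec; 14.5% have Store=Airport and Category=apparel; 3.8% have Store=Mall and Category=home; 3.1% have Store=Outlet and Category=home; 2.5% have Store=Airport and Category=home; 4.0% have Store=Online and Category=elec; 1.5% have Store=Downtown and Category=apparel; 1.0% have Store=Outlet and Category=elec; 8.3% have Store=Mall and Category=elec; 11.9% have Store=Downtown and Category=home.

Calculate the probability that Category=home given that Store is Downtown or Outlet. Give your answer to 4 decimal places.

P(Store=Downtown) = 0.015 + 0.129 + 0.119 = 0.263.
P(Store=Outlet) = 0.066 + 0.010 + 0.031 = 0.107.
P(Store ∈ {Downtown, Outlet}) = 0.263 + 0.107 = 0.370; P(Category=home, Store ∈ {Downtown, Outlet}) = 0.119 + 0.031 = 0.150.
P(Category=home | Store ∈ {Downtown, Outlet}) = 0.150/0.370 = 0.4054.

0.4054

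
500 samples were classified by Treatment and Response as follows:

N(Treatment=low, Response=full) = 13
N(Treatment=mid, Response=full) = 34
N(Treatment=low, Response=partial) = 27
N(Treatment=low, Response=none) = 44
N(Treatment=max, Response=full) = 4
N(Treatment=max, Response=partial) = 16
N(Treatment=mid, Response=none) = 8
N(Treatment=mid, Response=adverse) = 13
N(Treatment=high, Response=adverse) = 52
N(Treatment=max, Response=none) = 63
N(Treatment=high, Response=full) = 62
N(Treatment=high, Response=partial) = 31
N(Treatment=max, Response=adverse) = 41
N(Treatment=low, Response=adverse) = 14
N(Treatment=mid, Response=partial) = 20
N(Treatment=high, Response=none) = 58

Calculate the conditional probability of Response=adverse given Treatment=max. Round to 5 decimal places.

Total with Treatment=max: 63 + 16 + 4 + 41 = 124.
P(Response=adverse | Treatment=max) = 41/124 = 0.33065.

0.33065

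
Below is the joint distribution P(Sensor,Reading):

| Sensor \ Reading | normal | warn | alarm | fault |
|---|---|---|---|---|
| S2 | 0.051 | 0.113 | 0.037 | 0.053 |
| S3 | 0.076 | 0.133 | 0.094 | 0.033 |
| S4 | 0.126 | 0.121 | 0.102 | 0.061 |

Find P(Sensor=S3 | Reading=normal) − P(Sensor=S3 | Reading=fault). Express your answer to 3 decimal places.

P(Reading=normal) = 0.051 + 0.076 + 0.126 = 0.253; P(Sensor=S3 | Reading=normal) = 0.076/0.253 = 0.3004.
P(Reading=fault) = 0.053 + 0.033 + 0.061 = 0.147; P(Sensor=S3 | Reading=fault) = 0.033/0.147 = 0.2245.
Difference = 0.076.

0.076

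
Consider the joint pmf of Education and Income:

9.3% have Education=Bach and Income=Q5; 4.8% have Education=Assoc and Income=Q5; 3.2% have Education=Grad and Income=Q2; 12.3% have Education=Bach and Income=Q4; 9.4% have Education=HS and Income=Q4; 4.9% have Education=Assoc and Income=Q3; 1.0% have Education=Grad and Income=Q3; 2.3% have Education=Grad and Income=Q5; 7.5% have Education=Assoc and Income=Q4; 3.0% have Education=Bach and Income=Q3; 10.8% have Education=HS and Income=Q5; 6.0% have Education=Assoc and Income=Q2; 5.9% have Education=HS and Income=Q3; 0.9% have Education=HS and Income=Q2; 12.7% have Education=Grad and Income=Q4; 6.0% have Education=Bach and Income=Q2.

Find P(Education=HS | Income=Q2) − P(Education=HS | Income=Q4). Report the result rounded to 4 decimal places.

P(Income=Q2) = 0.009 + 0.060 + 0.060 + 0.032 = 0.161; P(Education=HS | Income=Q2) = 0.009/0.161 = 0.05590.
P(Income=Q4) = 0.094 + 0.075 + 0.123 + 0.127 = 0.419; P(Education=HS | Income=Q4) = 0.094/0.419 = 0.22434.
Difference = -0.1684.

-0.1684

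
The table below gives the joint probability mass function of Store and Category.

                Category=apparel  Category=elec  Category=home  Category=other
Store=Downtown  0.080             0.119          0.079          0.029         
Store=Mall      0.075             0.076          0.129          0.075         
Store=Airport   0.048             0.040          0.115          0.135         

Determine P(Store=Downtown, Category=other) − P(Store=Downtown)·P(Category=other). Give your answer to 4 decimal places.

P(Store=Downtown) = 0.080 + 0.119 + 0.079 + 0.029 = 0.307.
P(Category=other) = 0.029 + 0.075 + 0.135 = 0.239.
P(Store=Downtown, Category=other) − P(Store=Downtown)P(Category=other) = 0.029 − 0.307×0.239 = -0.0444.

-0.0444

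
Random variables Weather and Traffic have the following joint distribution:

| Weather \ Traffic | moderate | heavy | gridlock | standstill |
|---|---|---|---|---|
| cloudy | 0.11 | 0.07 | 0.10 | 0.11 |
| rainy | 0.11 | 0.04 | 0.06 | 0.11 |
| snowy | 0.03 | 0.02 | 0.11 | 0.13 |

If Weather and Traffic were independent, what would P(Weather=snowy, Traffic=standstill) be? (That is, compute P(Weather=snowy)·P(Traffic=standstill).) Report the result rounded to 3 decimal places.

P(Weather=snowy) = 0.03 + 0.02 + 0.11 + 0.13 = 0.29.
P(Traffic=standstill) = 0.11 + 0.11 + 0.13 = 0.35.
Product: 0.29 × 0.35 = 0.102.

0.102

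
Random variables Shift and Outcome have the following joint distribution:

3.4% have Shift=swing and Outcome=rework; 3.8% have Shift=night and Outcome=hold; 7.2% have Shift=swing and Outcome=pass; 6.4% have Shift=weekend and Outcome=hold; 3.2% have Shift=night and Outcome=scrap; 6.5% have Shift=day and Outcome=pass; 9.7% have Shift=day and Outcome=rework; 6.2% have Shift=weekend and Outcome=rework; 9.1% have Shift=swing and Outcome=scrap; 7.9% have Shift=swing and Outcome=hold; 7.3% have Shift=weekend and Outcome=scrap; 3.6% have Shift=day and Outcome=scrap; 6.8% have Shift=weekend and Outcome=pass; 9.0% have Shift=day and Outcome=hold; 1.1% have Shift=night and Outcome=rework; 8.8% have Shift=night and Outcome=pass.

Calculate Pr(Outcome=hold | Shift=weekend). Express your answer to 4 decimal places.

0.2397

P(Shift=weekend) = 0.068 + 0.062 + 0.073 + 0.064 = 0.267.
P(Outcome=hold | Shift=weekend) = 0.064/0.267 = 0.2397.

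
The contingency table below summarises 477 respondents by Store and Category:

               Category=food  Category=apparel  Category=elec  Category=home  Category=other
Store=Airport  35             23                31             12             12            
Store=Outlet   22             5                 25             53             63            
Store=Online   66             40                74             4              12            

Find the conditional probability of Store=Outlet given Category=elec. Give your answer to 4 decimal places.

0.1923

Total with Category=elec: 31 + 25 + 74 = 130.
P(Store=Outlet | Category=elec) = 25/130 = 0.1923.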